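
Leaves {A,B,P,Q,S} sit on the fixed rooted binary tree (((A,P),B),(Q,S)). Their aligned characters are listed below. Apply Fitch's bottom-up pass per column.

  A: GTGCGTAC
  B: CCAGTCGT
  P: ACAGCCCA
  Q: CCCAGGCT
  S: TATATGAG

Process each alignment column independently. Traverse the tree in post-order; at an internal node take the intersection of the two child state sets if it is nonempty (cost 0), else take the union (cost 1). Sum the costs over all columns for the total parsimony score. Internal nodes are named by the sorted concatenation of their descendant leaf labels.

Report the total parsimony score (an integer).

site 0, node AP: A={G} ∪ P={A} → {A,G} (+1)
site 0, node ABP: AP={A,G} ∪ B={C} → {A,C,G} (+1)
site 0, node QS: Q={C} ∪ S={T} → {C,T} (+1)
site 0, node ABPQS: ABP={A,C,G} ∩ QS={C,T} → {C} (+0)
site 1, node AP: A={T} ∪ P={C} → {C,T} (+1)
site 1, node ABP: AP={C,T} ∩ B={C} → {C} (+0)
site 1, node QS: Q={C} ∪ S={A} → {A,C} (+1)
site 1, node ABPQS: ABP={C} ∩ QS={A,C} → {C} (+0)
site 2, node AP: A={G} ∪ P={A} → {A,G} (+1)
site 2, node ABP: AP={A,G} ∩ B={A} → {A} (+0)
site 2, node QS: Q={C} ∪ S={T} → {C,T} (+1)
site 2, node ABPQS: ABP={A} ∪ QS={C,T} → {A,C,T} (+1)
site 3, node AP: A={C} ∪ P={G} → {C,G} (+1)
site 3, node ABP: AP={C,G} ∩ B={G} → {G} (+0)
site 3, node QS: Q={A} ∩ S={A} → {A} (+0)
site 3, node ABPQS: ABP={G} ∪ QS={A} → {A,G} (+1)
site 4, node AP: A={G} ∪ P={C} → {C,G} (+1)
site 4, node ABP: AP={C,G} ∪ B={T} → {C,G,T} (+1)
site 4, node QS: Q={G} ∪ S={T} → {G,T} (+1)
site 4, node ABPQS: ABP={C,G,T} ∩ QS={G,T} → {G,T} (+0)
site 5, node AP: A={T} ∪ P={C} → {C,T} (+1)
site 5, node ABP: AP={C,T} ∩ B={C} → {C} (+0)
site 5, node QS: Q={G} ∩ S={G} → {G} (+0)
site 5, node ABPQS: ABP={C} ∪ QS={G} → {C,G} (+1)
site 6, node AP: A={A} ∪ P={C} → {A,C} (+1)
site 6, node ABP: AP={A,C} ∪ B={G} → {A,C,G} (+1)
site 6, node QS: Q={C} ∪ S={A} → {A,C} (+1)
site 6, node ABPQS: ABP={A,C,G} ∩ QS={A,C} → {A,C} (+0)
site 7, node AP: A={C} ∪ P={A} → {A,C} (+1)
site 7, node ABP: AP={A,C} ∪ B={T} → {A,C,T} (+1)
site 7, node QS: Q={T} ∪ S={G} → {G,T} (+1)
site 7, node ABPQS: ABP={A,C,T} ∩ QS={G,T} → {T} (+0)
per-site changes: [3, 2, 3, 2, 3, 2, 3, 3]; total = 21

21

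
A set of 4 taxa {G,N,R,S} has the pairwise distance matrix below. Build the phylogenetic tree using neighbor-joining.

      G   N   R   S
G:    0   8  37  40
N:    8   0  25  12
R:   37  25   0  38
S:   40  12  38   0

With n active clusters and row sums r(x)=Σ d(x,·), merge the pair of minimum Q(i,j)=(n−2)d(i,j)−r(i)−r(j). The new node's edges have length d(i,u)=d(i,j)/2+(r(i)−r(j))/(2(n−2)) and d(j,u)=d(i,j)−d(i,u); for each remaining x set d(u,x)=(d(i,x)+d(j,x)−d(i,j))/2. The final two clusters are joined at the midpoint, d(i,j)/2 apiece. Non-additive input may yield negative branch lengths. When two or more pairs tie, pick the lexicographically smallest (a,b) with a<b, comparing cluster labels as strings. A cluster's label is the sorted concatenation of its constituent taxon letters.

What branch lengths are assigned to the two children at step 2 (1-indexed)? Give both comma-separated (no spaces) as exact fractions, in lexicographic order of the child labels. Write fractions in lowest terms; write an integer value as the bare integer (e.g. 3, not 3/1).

11/2,43/2

iteration 1: select G,N (d=8, Q=-114); attach at lengths (14, -6); label the merged cluster GN
  updated: d(GN,R)=27, d(GN,S)=22
iteration 2: select GN,R (d=27, Q=-87); attach at lengths (11/2, 43/2); label the merged cluster GNR
  updated: d(GNR,S)=33/2
iteration 3: select GNR,S (d=33/2); attach at lengths (33/4, 33/4); label the merged cluster GNRS
final tree: (((G:14,N:-6):11/2,R:43/2):33/4,S:33/4)
total length: 103/2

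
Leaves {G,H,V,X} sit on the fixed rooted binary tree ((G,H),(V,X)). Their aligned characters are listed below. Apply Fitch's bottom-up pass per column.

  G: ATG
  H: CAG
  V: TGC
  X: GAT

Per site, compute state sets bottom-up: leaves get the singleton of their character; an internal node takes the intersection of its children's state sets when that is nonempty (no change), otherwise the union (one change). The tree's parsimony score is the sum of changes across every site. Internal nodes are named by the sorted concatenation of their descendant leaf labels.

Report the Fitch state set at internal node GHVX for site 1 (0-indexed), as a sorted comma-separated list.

[col 0] GH: children G:{A}, H:{C} ∪→ {A,C}; cost 1
[col 0] VX: children V:{T}, X:{G} ∪→ {G,T}; cost 1
[col 0] GHVX: children GH:{A,C}, VX:{G,T} ∪→ {A,C,G,T}; cost 1
[col 1] GH: children G:{T}, H:{A} ∪→ {A,T}; cost 1
[col 1] VX: children V:{G}, X:{A} ∪→ {A,G}; cost 1
[col 1] GHVX: children GH:{A,T}, VX:{A,G} ∩→ {A}; cost 0
[col 2] GH: children G:{G}, H:{G} ∩→ {G}; cost 0
[col 2] VX: children V:{C}, X:{T} ∪→ {C,T}; cost 1
[col 2] GHVX: children GH:{G}, VX:{C,T} ∪→ {C,G,T}; cost 1
per-site changes: [3, 2, 2]; total = 7

A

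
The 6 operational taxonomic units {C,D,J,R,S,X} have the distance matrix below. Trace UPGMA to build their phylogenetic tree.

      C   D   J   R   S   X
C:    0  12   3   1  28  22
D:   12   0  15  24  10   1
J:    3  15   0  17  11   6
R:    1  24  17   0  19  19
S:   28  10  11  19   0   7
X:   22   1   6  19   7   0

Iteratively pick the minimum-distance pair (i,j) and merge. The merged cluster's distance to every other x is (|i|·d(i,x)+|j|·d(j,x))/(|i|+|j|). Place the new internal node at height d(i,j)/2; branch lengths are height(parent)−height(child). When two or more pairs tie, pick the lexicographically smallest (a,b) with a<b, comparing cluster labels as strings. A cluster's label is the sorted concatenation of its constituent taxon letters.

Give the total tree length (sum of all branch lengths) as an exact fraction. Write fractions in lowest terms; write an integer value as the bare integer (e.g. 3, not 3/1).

iteration 1: select C,R (d=1); attach at lengths (1/2, 1/2); label the merged cluster CR
  updated: d(CR,D)=18, d(CR,J)=10, d(CR,S)=47/2, d(CR,X)=41/2
iteration 2: select D,X (d=1); attach at lengths (1/2, 1/2); label the merged cluster DX
  updated: d(CR,DX)=77/4, d(DX,J)=21/2, d(DX,S)=17/2
iteration 3: select DX,S (d=17/2); attach at lengths (15/4, 17/4); label the merged cluster DSX
  updated: d(CR,DSX)=62/3, d(DSX,J)=32/3
iteration 4: select CR,J (d=10); attach at lengths (9/2, 5); label the merged cluster CJR
  updated: d(CJR,DSX)=52/3
iteration 5: select CJR,DSX (d=52/3); attach at lengths (11/3, 53/12); label the merged cluster CDJRSX
final tree: (((C:1/2,R:1/2):9/2,J:5):11/3,((D:1/2,X:1/2):15/4,S:17/4):53/12)
total length: 331/12

331/12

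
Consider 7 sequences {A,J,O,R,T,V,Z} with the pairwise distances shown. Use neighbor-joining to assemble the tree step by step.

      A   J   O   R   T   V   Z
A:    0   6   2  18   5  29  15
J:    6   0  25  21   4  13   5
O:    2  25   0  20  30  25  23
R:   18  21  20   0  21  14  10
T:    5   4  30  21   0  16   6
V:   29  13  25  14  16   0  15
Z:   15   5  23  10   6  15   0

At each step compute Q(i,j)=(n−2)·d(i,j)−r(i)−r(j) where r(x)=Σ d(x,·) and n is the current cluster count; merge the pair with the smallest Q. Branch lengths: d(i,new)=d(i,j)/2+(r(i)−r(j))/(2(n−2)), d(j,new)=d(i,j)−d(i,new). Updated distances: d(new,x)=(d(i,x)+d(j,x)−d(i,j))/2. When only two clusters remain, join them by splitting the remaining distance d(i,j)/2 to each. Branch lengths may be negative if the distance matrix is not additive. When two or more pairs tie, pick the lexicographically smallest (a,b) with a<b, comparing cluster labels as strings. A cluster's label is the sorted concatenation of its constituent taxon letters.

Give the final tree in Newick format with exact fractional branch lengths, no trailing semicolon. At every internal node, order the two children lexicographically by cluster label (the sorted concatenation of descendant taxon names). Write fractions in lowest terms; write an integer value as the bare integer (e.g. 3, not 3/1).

step 1: merge (A,O) at d=2, Q=-190; branch lengths A→-4, O→6; new cluster AO
  updated: d(AO,J)=29/2, d(AO,R)=18, d(AO,T)=33/2, d(AO,V)=26, d(AO,Z)=18
step 2: merge (R,V) at d=14, Q=-112; branch lengths R→7, V→7; new cluster RV
  updated: d(AO,RV)=15, d(J,RV)=10, d(RV,T)=23/2, d(RV,Z)=11/2
step 3: merge (AO,RV) at d=15, Q=-61; branch lengths AO→67/6, RV→23/6; new cluster AORV
  updated: d(AORV,J)=19/4, d(AORV,T)=13/2, d(AORV,Z)=17/4
step 4: merge (AORV,Z) at d=17/4, Q=-89/4; branch lengths AORV→35/16, Z→33/16; new cluster AORVZ
  updated: d(AORVZ,J)=11/4, d(AORVZ,T)=33/8
step 5: merge (AORVZ,J) at d=11/4, Q=-87/8; branch lengths AORVZ→23/16, J→21/16; new cluster AJORVZ
  updated: d(AJORVZ,T)=43/16
step 6: merge (AJORVZ,T) at d=43/16; branch lengths AJORVZ→43/32, T→43/32; new cluster AJORTVZ
final tree: (((((A:-4,O:6):67/6,(R:7,V:7):23/6):35/16,Z:33/16):23/16,J:21/16):43/32,T:43/32)
total length: 651/16

(((((A:-4,O:6):67/6,(R:7,V:7):23/6):35/16,Z:33/16):23/16,J:21/16):43/32,T:43/32)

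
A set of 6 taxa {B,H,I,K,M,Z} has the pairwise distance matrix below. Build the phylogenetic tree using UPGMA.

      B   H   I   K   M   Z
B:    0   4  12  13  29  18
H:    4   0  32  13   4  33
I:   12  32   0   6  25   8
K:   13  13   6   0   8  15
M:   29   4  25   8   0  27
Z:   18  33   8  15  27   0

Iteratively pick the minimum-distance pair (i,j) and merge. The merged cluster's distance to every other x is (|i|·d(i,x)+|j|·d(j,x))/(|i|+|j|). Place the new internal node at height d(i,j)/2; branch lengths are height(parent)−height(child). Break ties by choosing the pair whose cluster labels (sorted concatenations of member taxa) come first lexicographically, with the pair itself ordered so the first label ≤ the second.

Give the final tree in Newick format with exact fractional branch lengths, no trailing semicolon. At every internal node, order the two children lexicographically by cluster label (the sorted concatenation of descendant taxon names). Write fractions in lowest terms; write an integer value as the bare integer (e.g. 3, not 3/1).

(((B:2,H:2):25/4,M:33/4):65/36,((I:3,K:3):11/4,Z:23/4):155/36)

1. join B+H (d=4) ⇒ BH; edges |B|=2, |H|=2
  updated: d(BH,I)=22, d(BH,K)=13, d(BH,M)=33/2, d(BH,Z)=51/2
2. join I+K (d=6) ⇒ IK; edges |I|=3, |K|=3
  updated: d(BH,IK)=35/2, d(IK,M)=33/2, d(IK,Z)=23/2
3. join IK+Z (d=23/2) ⇒ IKZ; edges |IK|=11/4, |Z|=23/4
  updated: d(BH,IKZ)=121/6, d(IKZ,M)=20
4. join BH+M (d=33/2) ⇒ BHM; edges |BH|=25/4, |M|=33/4
  updated: d(BHM,IKZ)=181/9
5. join BHM+IKZ (d=181/9) ⇒ BHIKMZ; edges |BHM|=65/36, |IKZ|=155/36
final tree: (((B:2,H:2):25/4,M:33/4):65/36,((I:3,K:3):11/4,Z:23/4):155/36)
total length: 352/9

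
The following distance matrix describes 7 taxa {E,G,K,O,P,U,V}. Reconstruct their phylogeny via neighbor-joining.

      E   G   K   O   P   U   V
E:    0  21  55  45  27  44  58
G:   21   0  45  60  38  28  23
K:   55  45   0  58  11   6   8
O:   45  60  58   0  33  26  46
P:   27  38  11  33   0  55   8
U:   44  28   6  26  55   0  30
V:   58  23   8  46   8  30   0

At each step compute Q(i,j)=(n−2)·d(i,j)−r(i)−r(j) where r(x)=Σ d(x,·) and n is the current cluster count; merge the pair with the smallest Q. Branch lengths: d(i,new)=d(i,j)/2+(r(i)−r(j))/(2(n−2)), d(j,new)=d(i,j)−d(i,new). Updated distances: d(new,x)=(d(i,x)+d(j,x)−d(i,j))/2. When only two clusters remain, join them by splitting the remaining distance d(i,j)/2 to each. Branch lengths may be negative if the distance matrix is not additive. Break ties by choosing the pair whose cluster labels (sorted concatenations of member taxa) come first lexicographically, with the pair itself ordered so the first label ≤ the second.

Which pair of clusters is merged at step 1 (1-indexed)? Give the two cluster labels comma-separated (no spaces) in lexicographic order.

iteration 1: select E,G (d=21, Q=-360); attach at lengths (14, 7); label the merged cluster EG
  updated: d(EG,K)=79/2, d(EG,O)=42, d(EG,P)=22, d(EG,U)=51/2, d(EG,V)=30
iteration 2: select O,U (d=26, Q=-487/2); attach at lengths (333/16, 83/16); label the merged cluster OU
  updated: d(EG,OU)=83/4, d(K,OU)=19, d(OU,P)=31, d(OU,V)=25
iteration 3: select EG,OU (d=83/4, Q=-583/4); attach at lengths (105/8, 61/8); label the merged cluster EGOU
  updated: d(EGOU,K)=151/8, d(EGOU,P)=129/8, d(EGOU,V)=137/8
iteration 4: select EGOU,P (d=129/8, Q=-55); attach at lengths (197/16, 61/16); label the merged cluster EGOPU
  updated: d(EGOPU,K)=55/8, d(EGOPU,V)=9/2
iteration 5: select EGOPU,K (d=55/8, Q=-155/8); attach at lengths (27/16, 83/16); label the merged cluster EGKOPU
  updated: d(EGKOPU,V)=45/16
iteration 6: select EGKOPU,V (d=45/16); attach at lengths (45/32, 45/32); label the merged cluster EGKOPUV
final tree: (((((E:14,G:7):105/8,(O:333/16,U:83/16):61/8):197/16,P:61/16):27/16,K:83/16):45/32,V:45/32)
total length: 1497/16

E,G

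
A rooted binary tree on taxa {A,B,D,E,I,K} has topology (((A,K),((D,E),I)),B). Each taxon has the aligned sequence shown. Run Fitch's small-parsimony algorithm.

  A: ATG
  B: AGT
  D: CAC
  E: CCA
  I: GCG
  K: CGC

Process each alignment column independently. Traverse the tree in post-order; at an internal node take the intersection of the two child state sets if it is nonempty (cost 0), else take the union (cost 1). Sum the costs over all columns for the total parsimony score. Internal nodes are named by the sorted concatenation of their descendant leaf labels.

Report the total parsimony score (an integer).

10

AK@0: {A} ∪ {C} = {A,C} (union, +1)
DE@0: {C} ∩ {C} = {C} (intersection, +0)
DEI@0: {C} ∪ {G} = {C,G} (union, +1)
ADEIK@0: {A,C} ∩ {C,G} = {C} (intersection, +0)
ABDEIK@0: {C} ∪ {A} = {A,C} (union, +1)
AK@1: {T} ∪ {G} = {G,T} (union, +1)
DE@1: {A} ∪ {C} = {A,C} (union, +1)
DEI@1: {A,C} ∩ {C} = {C} (intersection, +0)
ADEIK@1: {G,T} ∪ {C} = {C,G,T} (union, +1)
ABDEIK@1: {C,G,T} ∩ {G} = {G} (intersection, +0)
AK@2: {G} ∪ {C} = {C,G} (union, +1)
DE@2: {C} ∪ {A} = {A,C} (union, +1)
DEI@2: {A,C} ∪ {G} = {A,C,G} (union, +1)
ADEIK@2: {C,G} ∩ {A,C,G} = {C,G} (intersection, +0)
ABDEIK@2: {C,G} ∪ {T} = {C,G,T} (union, +1)
per-site changes: [3, 3, 4]; total = 10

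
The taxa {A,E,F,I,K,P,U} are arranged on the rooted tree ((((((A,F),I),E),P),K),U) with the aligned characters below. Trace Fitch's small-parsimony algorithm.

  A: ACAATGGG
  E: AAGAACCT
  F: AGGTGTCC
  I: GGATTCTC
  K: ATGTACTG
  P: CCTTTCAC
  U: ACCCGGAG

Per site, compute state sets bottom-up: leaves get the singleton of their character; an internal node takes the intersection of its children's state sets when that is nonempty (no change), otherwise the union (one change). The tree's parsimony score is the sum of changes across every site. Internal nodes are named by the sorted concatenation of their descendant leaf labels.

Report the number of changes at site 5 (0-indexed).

3

[col 0] AF: children A:{A}, F:{A} ∩→ {A}; cost 0
[col 0] AFI: children AF:{A}, I:{G} ∪→ {A,G}; cost 1
[col 0] AEFI: children AFI:{A,G}, E:{A} ∩→ {A}; cost 0
[col 0] AEFIP: children AEFI:{A}, P:{C} ∪→ {A,C}; cost 1
[col 0] AEFIKP: children AEFIP:{A,C}, K:{A} ∩→ {A}; cost 0
[col 0] AEFIKPU: children AEFIKP:{A}, U:{A} ∩→ {A}; cost 0
[col 1] AF: children A:{C}, F:{G} ∪→ {C,G}; cost 1
[col 1] AFI: children AF:{C,G}, I:{G} ∩→ {G}; cost 0
[col 1] AEFI: children AFI:{G}, E:{A} ∪→ {A,G}; cost 1
[col 1] AEFIP: children AEFI:{A,G}, P:{C} ∪→ {A,C,G}; cost 1
[col 1] AEFIKP: children AEFIP:{A,C,G}, K:{T} ∪→ {A,C,G,T}; cost 1
[col 1] AEFIKPU: children AEFIKP:{A,C,G,T}, U:{C} ∩→ {C}; cost 0
[col 2] AF: children A:{A}, F:{G} ∪→ {A,G}; cost 1
[col 2] AFI: children AF:{A,G}, I:{A} ∩→ {A}; cost 0
[col 2] AEFI: children AFI:{A}, E:{G} ∪→ {A,G}; cost 1
[col 2] AEFIP: children AEFI:{A,G}, P:{T} ∪→ {A,G,T}; cost 1
[col 2] AEFIKP: children AEFIP:{A,G,T}, K:{G} ∩→ {G}; cost 0
[col 2] AEFIKPU: children AEFIKP:{G}, U:{C} ∪→ {C,G}; cost 1
[col 3] AF: children A:{A}, F:{T} ∪→ {A,T}; cost 1
[col 3] AFI: children AF:{A,T}, I:{T} ∩→ {T}; cost 0
[col 3] AEFI: children AFI:{T}, E:{A} ∪→ {A,T}; cost 1
[col 3] AEFIP: children AEFI:{A,T}, P:{T} ∩→ {T}; cost 0
[col 3] AEFIKP: children AEFIP:{T}, K:{T} ∩→ {T}; cost 0
[col 3] AEFIKPU: children AEFIKP:{T}, U:{C} ∪→ {C,T}; cost 1
[col 4] AF: children A:{T}, F:{G} ∪→ {G,T}; cost 1
[col 4] AFI: children AF:{G,T}, I:{T} ∩→ {T}; cost 0
[col 4] AEFI: children AFI:{T}, E:{A} ∪→ {A,T}; cost 1
[col 4] AEFIP: children AEFI:{A,T}, P:{T} ∩→ {T}; cost 0
[col 4] AEFIKP: children AEFIP:{T}, K:{A} ∪→ {A,T}; cost 1
[col 4] AEFIKPU: children AEFIKP:{A,T}, U:{G} ∪→ {A,G,T}; cost 1
[col 5] AF: children A:{G}, F:{T} ∪→ {G,T}; cost 1
[col 5] AFI: children AF:{G,T}, I:{C} ∪→ {C,G,T}; cost 1
[col 5] AEFI: children AFI:{C,G,T}, E:{C} ∩→ {C}; cost 0
[col 5] AEFIP: children AEFI:{C}, P:{C} ∩→ {C}; cost 0
[col 5] AEFIKP: children AEFIP:{C}, K:{C} ∩→ {C}; cost 0
[col 5] AEFIKPU: children AEFIKP:{C}, U:{G} ∪→ {C,G}; cost 1
[col 6] AF: children A:{G}, F:{C} ∪→ {C,G}; cost 1
[col 6] AFI: children AF:{C,G}, I:{T} ∪→ {C,G,T}; cost 1
[col 6] AEFI: children AFI:{C,G,T}, E:{C} ∩→ {C}; cost 0
[col 6] AEFIP: children AEFI:{C}, P:{A} ∪→ {A,C}; cost 1
[col 6] AEFIKP: children AEFIP:{A,C}, K:{T} ∪→ {A,C,T}; cost 1
[col 6] AEFIKPU: children AEFIKP:{A,C,T}, U:{A} ∩→ {A}; cost 0
[col 7] AF: children A:{G}, F:{C} ∪→ {C,G}; cost 1
[col 7] AFI: children AF:{C,G}, I:{C} ∩→ {C}; cost 0
[col 7] AEFI: children AFI:{C}, E:{T} ∪→ {C,T}; cost 1
[col 7] AEFIP: children AEFI:{C,T}, P:{C} ∩→ {C}; cost 0
[col 7] AEFIKP: children AEFIP:{C}, K:{G} ∪→ {C,G}; cost 1
[col 7] AEFIKPU: children AEFIKP:{C,G}, U:{G} ∩→ {G}; cost 0
per-site changes: [2, 4, 4, 3, 4, 3, 4, 3]; total = 27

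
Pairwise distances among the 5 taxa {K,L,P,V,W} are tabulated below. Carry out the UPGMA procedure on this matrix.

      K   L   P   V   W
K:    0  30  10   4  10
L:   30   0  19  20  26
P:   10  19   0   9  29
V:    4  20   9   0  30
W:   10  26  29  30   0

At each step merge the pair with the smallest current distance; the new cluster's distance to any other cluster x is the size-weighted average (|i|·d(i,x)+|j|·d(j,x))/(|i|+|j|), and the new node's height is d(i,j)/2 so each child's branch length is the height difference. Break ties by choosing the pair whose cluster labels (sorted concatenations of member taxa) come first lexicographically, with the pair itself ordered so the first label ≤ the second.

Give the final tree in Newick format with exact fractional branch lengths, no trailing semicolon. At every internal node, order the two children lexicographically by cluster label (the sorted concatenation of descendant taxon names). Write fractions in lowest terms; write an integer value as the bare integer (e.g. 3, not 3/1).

iteration 1: select K,V (d=4); attach at lengths (2, 2); label the merged cluster KV
  updated: d(KV,L)=25, d(KV,P)=19/2, d(KV,W)=20
iteration 2: select KV,P (d=19/2); attach at lengths (11/4, 19/4); label the merged cluster KPV
  updated: d(KPV,L)=23, d(KPV,W)=23
iteration 3: select KPV,L (d=23); attach at lengths (27/4, 23/2); label the merged cluster KLPV
  updated: d(KLPV,W)=95/4
iteration 4: select KLPV,W (d=95/4); attach at lengths (3/8, 95/8); label the merged cluster KLPVW
final tree: ((((K:2,V:2):11/4,P:19/4):27/4,L:23/2):3/8,W:95/8)
total length: 42

((((K:2,V:2):11/4,P:19/4):27/4,L:23/2):3/8,W:95/8)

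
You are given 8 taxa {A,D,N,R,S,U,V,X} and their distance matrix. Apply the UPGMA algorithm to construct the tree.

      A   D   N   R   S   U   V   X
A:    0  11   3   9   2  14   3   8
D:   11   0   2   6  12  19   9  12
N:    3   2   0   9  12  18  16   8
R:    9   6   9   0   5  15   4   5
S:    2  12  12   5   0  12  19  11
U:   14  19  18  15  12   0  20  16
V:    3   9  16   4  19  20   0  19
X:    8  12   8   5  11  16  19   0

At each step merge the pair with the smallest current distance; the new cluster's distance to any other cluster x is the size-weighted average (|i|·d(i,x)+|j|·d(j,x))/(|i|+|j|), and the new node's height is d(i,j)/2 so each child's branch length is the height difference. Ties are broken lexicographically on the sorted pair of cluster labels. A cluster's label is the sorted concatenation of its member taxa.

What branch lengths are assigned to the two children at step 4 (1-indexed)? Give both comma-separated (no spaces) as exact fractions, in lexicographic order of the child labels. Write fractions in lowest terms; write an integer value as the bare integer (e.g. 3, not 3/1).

7/2,5/2

iteration 1: select A,S (d=2); attach at lengths (1, 1); label the merged cluster AS
  updated: d(AS,D)=23/2, d(AS,N)=15/2, d(AS,R)=7, d(AS,U)=13, d(AS,V)=11, d(AS,X)=19/2
iteration 2: select D,N (d=2); attach at lengths (1, 1); label the merged cluster DN
  updated: d(AS,DN)=19/2, d(DN,R)=15/2, d(DN,U)=37/2, d(DN,V)=25/2, d(DN,X)=10
iteration 3: select R,V (d=4); attach at lengths (2, 2); label the merged cluster RV
  updated: d(AS,RV)=9, d(DN,RV)=10, d(RV,U)=35/2, d(RV,X)=12
iteration 4: select AS,RV (d=9); attach at lengths (7/2, 5/2); label the merged cluster ARSV
  updated: d(ARSV,DN)=39/4, d(ARSV,U)=61/4, d(ARSV,X)=43/4
iteration 5: select ARSV,DN (d=39/4); attach at lengths (3/8, 31/8); label the merged cluster ADNRSV
  updated: d(ADNRSV,U)=49/3, d(ADNRSV,X)=21/2
iteration 6: select ADNRSV,X (d=21/2); attach at lengths (3/8, 21/4); label the merged cluster ADNRSVX
  updated: d(ADNRSVX,U)=114/7
iteration 7: select ADNRSVX,U (d=114/7); attach at lengths (81/28, 57/7); label the merged cluster ADNRSUVX
final tree: (((((A:1,S:1):7/2,(R:2,V:2):5/2):3/8,(D:1,N:1):31/8):3/8,X:21/4):81/28,U:57/7)
total length: 1955/56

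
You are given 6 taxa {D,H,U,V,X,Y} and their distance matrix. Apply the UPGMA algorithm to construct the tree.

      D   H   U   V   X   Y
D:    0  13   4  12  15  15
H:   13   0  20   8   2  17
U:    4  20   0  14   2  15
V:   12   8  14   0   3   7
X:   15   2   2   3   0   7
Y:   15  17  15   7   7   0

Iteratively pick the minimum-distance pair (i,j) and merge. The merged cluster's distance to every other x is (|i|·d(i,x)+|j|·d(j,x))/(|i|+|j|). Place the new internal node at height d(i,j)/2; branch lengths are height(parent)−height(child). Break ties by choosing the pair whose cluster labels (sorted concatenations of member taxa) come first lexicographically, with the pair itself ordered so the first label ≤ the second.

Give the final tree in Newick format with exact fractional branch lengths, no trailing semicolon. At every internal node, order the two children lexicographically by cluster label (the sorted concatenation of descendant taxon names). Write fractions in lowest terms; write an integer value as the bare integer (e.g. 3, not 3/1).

((D:2,U:2):37/8,(((H:1,X:1):7/4,V:11/4):29/12,Y:31/6):35/24)

step 1: merge (H,X) at d=2; branch lengths H→1, X→1; new cluster HX
  updated: d(D,HX)=14, d(HX,U)=11, d(HX,V)=11/2, d(HX,Y)=12
step 2: merge (D,U) at d=4; branch lengths D→2, U→2; new cluster DU
  updated: d(DU,HX)=25/2, d(DU,V)=13, d(DU,Y)=15
step 3: merge (HX,V) at d=11/2; branch lengths HX→7/4, V→11/4; new cluster HVX
  updated: d(DU,HVX)=38/3, d(HVX,Y)=31/3
step 4: merge (HVX,Y) at d=31/3; branch lengths HVX→29/12, Y→31/6; new cluster HVXY
  updated: d(DU,HVXY)=53/4
step 5: merge (DU,HVXY) at d=53/4; branch lengths DU→37/8, HVXY→35/24; new cluster DHUVXY
final tree: ((D:2,U:2):37/8,(((H:1,X:1):7/4,V:11/4):29/12,Y:31/6):35/24)
total length: 145/6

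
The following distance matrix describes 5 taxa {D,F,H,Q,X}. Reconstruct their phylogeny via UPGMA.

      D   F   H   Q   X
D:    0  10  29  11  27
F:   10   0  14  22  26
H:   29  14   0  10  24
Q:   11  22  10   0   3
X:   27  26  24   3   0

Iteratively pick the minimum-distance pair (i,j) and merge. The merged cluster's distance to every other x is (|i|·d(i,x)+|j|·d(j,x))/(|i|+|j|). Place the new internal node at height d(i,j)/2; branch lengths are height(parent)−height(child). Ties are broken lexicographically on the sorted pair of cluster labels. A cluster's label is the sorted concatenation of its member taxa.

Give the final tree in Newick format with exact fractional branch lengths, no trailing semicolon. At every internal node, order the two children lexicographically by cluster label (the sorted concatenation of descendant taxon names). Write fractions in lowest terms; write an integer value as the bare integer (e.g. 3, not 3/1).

iteration 1: select Q,X (d=3); attach at lengths (3/2, 3/2); label the merged cluster QX
  updated: d(D,QX)=19, d(F,QX)=24, d(H,QX)=17
iteration 2: select D,F (d=10); attach at lengths (5, 5); label the merged cluster DF
  updated: d(DF,H)=43/2, d(DF,QX)=43/2
iteration 3: select H,QX (d=17); attach at lengths (17/2, 7); label the merged cluster HQX
  updated: d(DF,HQX)=43/2
iteration 4: select DF,HQX (d=43/2); attach at lengths (23/4, 9/4); label the merged cluster DFHQX
final tree: ((D:5,F:5):23/4,(H:17/2,(Q:3/2,X:3/2):7):9/4)
total length: 73/2

((D:5,F:5):23/4,(H:17/2,(Q:3/2,X:3/2):7):9/4)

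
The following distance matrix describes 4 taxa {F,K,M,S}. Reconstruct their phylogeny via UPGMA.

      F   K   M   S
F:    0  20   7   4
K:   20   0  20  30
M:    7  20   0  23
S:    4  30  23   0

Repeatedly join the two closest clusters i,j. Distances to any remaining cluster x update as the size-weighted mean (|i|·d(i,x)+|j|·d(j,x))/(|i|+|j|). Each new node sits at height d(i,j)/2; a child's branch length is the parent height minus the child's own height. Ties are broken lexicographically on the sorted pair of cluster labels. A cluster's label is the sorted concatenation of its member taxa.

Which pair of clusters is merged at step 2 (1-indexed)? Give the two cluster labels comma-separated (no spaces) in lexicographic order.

FS,M

step 1: merge (F,S) at d=4; branch lengths F→2, S→2; new cluster FS
  updated: d(FS,K)=25, d(FS,M)=15
step 2: merge (FS,M) at d=15; branch lengths FS→11/2, M→15/2; new cluster FMS
  updated: d(FMS,K)=70/3
step 3: merge (FMS,K) at d=70/3; branch lengths FMS→25/6, K→35/3; new cluster FKMS
final tree: (((F:2,S:2):11/2,M:15/2):25/6,K:35/3)
total length: 197/6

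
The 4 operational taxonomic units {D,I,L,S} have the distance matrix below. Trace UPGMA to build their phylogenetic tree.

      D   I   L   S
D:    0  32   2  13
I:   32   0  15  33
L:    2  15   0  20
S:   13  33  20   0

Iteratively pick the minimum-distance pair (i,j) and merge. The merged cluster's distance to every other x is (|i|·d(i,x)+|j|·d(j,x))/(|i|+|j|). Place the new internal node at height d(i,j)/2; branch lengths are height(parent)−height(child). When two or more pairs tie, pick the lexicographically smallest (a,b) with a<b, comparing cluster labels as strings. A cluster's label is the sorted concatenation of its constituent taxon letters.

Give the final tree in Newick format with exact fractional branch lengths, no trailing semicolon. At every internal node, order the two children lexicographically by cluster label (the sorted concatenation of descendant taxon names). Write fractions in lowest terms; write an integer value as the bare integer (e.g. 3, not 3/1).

(((D:1,L:1):29/4,S:33/4):61/12,I:40/3)

step 1: merge (D,L) at d=2; branch lengths D→1, L→1; new cluster DL
  updated: d(DL,I)=47/2, d(DL,S)=33/2
step 2: merge (DL,S) at d=33/2; branch lengths DL→29/4, S→33/4; new cluster DLS
  updated: d(DLS,I)=80/3
step 3: merge (DLS,I) at d=80/3; branch lengths DLS→61/12, I→40/3; new cluster DILS
final tree: (((D:1,L:1):29/4,S:33/4):61/12,I:40/3)
total length: 431/12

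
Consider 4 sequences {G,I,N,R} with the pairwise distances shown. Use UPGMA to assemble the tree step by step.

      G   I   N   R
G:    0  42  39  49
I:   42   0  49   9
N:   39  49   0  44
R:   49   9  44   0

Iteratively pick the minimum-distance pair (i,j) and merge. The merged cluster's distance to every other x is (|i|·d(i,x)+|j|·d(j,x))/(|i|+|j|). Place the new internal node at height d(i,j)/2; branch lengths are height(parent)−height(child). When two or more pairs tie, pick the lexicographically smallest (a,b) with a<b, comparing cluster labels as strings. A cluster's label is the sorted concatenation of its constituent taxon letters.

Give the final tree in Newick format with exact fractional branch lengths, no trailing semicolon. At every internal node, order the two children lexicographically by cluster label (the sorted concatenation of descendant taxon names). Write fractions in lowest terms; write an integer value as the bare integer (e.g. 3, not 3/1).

((G:39/2,N:39/2):7/2,(I:9/2,R:9/2):37/2)

iteration 1: select I,R (d=9); attach at lengths (9/2, 9/2); label the merged cluster IR
  updated: d(G,IR)=91/2, d(IR,N)=93/2
iteration 2: select G,N (d=39); attach at lengths (39/2, 39/2); label the merged cluster GN
  updated: d(GN,IR)=46
iteration 3: select GN,IR (d=46); attach at lengths (7/2, 37/2); label the merged cluster GINR
final tree: ((G:39/2,N:39/2):7/2,(I:9/2,R:9/2):37/2)
total length: 70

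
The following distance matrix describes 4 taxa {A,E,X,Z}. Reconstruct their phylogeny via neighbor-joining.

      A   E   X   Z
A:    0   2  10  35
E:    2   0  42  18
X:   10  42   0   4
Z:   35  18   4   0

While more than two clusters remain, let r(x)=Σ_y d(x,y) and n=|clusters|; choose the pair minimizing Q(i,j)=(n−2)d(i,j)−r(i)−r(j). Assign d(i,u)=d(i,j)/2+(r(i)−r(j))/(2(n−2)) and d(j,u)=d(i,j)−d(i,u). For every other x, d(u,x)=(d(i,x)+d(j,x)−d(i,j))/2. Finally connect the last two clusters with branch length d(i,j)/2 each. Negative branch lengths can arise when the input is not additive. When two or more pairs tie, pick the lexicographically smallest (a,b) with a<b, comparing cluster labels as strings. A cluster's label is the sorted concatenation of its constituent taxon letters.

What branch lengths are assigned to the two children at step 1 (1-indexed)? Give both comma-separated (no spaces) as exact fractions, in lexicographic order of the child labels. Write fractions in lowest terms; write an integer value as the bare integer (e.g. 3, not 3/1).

iteration 1: select A,E (d=2, Q=-105); attach at lengths (-11/4, 19/4); label the merged cluster AE
  updated: d(AE,X)=25, d(AE,Z)=51/2
iteration 2: select AE,X (d=25, Q=-109/2); attach at lengths (93/4, 7/4); label the merged cluster AEX
  updated: d(AEX,Z)=9/4
iteration 3: select AEX,Z (d=9/4); attach at lengths (9/8, 9/8); label the merged cluster AEXZ
final tree: (((A:-11/4,E:19/4):93/4,X:7/4):9/8,Z:9/8)
total length: 117/4

-11/4,19/4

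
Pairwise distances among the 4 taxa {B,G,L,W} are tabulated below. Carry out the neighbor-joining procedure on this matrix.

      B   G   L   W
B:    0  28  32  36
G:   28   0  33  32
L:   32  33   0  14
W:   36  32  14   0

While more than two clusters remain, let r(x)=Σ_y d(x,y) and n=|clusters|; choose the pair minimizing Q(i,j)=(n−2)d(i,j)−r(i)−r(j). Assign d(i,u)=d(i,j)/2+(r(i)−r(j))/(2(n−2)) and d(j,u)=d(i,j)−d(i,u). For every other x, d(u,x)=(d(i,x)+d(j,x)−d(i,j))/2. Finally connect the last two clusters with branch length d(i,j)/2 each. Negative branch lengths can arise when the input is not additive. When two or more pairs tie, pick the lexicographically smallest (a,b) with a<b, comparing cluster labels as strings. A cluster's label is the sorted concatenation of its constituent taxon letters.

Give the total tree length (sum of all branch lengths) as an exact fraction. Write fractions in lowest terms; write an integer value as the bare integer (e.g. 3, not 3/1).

iteration 1: select B,G (d=28, Q=-133); attach at lengths (59/4, 53/4); label the merged cluster BG
  updated: d(BG,L)=37/2, d(BG,W)=20
iteration 2: select BG,L (d=37/2, Q=-105/2); attach at lengths (49/4, 25/4); label the merged cluster BGL
  updated: d(BGL,W)=31/4
iteration 3: select BGL,W (d=31/4); attach at lengths (31/8, 31/8); label the merged cluster BGLW
final tree: (((B:59/4,G:53/4):49/4,L:25/4):31/8,W:31/8)
total length: 217/4

217/4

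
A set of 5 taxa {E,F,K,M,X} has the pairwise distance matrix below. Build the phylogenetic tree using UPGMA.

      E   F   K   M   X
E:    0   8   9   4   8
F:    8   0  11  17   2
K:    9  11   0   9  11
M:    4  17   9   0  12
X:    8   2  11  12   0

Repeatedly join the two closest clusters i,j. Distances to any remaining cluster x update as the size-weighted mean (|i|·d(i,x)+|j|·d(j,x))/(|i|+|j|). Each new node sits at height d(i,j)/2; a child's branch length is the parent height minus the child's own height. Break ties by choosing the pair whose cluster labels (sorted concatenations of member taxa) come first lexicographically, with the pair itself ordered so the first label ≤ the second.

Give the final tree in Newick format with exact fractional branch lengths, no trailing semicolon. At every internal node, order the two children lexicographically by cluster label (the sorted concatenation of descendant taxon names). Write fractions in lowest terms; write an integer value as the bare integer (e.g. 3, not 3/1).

step 1: merge (F,X) at d=2; branch lengths F→1, X→1; new cluster FX
  updated: d(E,FX)=8, d(FX,K)=11, d(FX,M)=29/2
step 2: merge (E,M) at d=4; branch lengths E→2, M→2; new cluster EM
  updated: d(EM,FX)=45/4, d(EM,K)=9
step 3: merge (EM,K) at d=9; branch lengths EM→5/2, K→9/2; new cluster EKM
  updated: d(EKM,FX)=67/6
step 4: merge (EKM,FX) at d=67/6; branch lengths EKM→13/12, FX→55/12; new cluster EFKMX
final tree: (((E:2,M:2):5/2,K:9/2):13/12,(F:1,X:1):55/12)
total length: 56/3

(((E:2,M:2):5/2,K:9/2):13/12,(F:1,X:1):55/12)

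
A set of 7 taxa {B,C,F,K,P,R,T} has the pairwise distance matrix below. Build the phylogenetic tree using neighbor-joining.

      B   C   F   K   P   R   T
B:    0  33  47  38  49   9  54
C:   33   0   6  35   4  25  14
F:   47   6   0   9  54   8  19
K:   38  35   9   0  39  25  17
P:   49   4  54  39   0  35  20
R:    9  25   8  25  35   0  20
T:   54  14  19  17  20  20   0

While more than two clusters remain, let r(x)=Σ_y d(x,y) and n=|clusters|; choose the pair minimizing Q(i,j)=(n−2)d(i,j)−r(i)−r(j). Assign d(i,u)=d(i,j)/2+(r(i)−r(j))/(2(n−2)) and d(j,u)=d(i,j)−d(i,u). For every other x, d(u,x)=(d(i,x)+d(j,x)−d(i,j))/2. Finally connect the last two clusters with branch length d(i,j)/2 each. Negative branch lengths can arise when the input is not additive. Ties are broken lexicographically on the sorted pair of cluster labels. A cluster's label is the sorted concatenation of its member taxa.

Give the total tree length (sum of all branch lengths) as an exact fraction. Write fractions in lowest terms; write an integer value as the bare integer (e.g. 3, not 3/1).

1. join B+R (d=9, Q=-307) ⇒ BR; edges |B|=153/10, |R|=-63/10
  updated: d(BR,C)=49/2, d(BR,F)=23, d(BR,K)=27, d(BR,P)=75/2, d(BR,T)=65/2
2. join C+P (d=4, Q=-222) ⇒ CP; edges |C|=-55/8, |P|=87/8
  updated: d(BR,CP)=29, d(CP,F)=28, d(CP,K)=35, d(CP,T)=15
3. join CP+T (d=15, Q=-291/2) ⇒ CPT; edges |CP|=137/12, |T|=43/12
  updated: d(BR,CPT)=93/4, d(CPT,F)=16, d(CPT,K)=37/2
4. join BR+CPT (d=93/4, Q=-169/2) ⇒ BCPRT; edges |BR|=31/2, |CPT|=31/4
  updated: d(BCPRT,F)=63/8, d(BCPRT,K)=89/8
5. join BCPRT+F (d=63/8, Q=-28) ⇒ BCFPRT; edges |BCPRT|=5, |F|=23/8
  updated: d(BCFPRT,K)=49/8
6. join BCFPRT+K (d=49/8) ⇒ BCFKPRT; edges |BCFPRT|=49/16, |K|=49/16
final tree: ((((B:153/10,R:-63/10):31/2,((C:-55/8,P:87/8):137/12,T:43/12):31/4):5,F:23/8):49/16,K:49/16)
total length: 261/4

261/4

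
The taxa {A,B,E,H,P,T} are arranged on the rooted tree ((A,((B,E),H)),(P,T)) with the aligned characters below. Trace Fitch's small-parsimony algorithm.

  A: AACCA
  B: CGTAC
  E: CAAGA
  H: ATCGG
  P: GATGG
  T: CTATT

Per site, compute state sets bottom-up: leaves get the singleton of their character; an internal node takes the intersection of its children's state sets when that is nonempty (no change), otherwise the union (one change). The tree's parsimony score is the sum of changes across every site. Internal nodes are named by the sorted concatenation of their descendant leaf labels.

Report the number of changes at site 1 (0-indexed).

3

[col 0] BE: children B:{C}, E:{C} ∩→ {C}; cost 0
[col 0] BEH: children BE:{C}, H:{A} ∪→ {A,C}; cost 1
[col 0] ABEH: children A:{A}, BEH:{A,C} ∩→ {A}; cost 0
[col 0] PT: children P:{G}, T:{C} ∪→ {C,G}; cost 1
[col 0] ABEHPT: children ABEH:{A}, PT:{C,G} ∪→ {A,C,G}; cost 1
[col 1] BE: children B:{G}, E:{A} ∪→ {A,G}; cost 1
[col 1] BEH: children BE:{A,G}, H:{T} ∪→ {A,G,T}; cost 1
[col 1] ABEH: children A:{A}, BEH:{A,G,T} ∩→ {A}; cost 0
[col 1] PT: children P:{A}, T:{T} ∪→ {A,T}; cost 1
[col 1] ABEHPT: children ABEH:{A}, PT:{A,T} ∩→ {A}; cost 0
[col 2] BE: children B:{T}, E:{A} ∪→ {A,T}; cost 1
[col 2] BEH: children BE:{A,T}, H:{C} ∪→ {A,C,T}; cost 1
[col 2] ABEH: children A:{C}, BEH:{A,C,T} ∩→ {C}; cost 0
[col 2] PT: children P:{T}, T:{A} ∪→ {A,T}; cost 1
[col 2] ABEHPT: children ABEH:{C}, PT:{A,T} ∪→ {A,C,T}; cost 1
[col 3] BE: children B:{A}, E:{G} ∪→ {A,G}; cost 1
[col 3] BEH: children BE:{A,G}, H:{G} ∩→ {G}; cost 0
[col 3] ABEH: children A:{C}, BEH:{G} ∪→ {C,G}; cost 1
[col 3] PT: children P:{G}, T:{T} ∪→ {G,T}; cost 1
[col 3] ABEHPT: children ABEH:{C,G}, PT:{G,T} ∩→ {G}; cost 0
[col 4] BE: children B:{C}, E:{A} ∪→ {A,C}; cost 1
[col 4] BEH: children BE:{A,C}, H:{G} ∪→ {A,C,G}; cost 1
[col 4] ABEH: children A:{A}, BEH:{A,C,G} ∩→ {A}; cost 0
[col 4] PT: children P:{G}, T:{T} ∪→ {G,T}; cost 1
[col 4] ABEHPT: children ABEH:{A}, PT:{G,T} ∪→ {A,G,T}; cost 1
per-site changes: [3, 3, 4, 3, 4]; total = 17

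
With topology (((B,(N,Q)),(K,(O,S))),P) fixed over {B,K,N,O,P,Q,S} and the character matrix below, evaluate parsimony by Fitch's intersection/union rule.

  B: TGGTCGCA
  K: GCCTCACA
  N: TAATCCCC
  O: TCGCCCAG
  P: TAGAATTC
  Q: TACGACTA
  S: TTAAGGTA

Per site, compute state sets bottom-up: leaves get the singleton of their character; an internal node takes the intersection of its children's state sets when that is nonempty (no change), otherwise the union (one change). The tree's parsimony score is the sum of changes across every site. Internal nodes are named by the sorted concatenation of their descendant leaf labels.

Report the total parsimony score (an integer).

[col 0] NQ: children N:{T}, Q:{T} ∩→ {T}; cost 0
[col 0] BNQ: children B:{T}, NQ:{T} ∩→ {T}; cost 0
[col 0] OS: children O:{T}, S:{T} ∩→ {T}; cost 0
[col 0] KOS: children K:{G}, OS:{T} ∪→ {G,T}; cost 1
[col 0] BKNOQS: children BNQ:{T}, KOS:{G,T} ∩→ {T}; cost 0
[col 0] BKNOPQS: children BKNOQS:{T}, P:{T} ∩→ {T}; cost 0
[col 1] NQ: children N:{A}, Q:{A} ∩→ {A}; cost 0
[col 1] BNQ: children B:{G}, NQ:{A} ∪→ {A,G}; cost 1
[col 1] OS: children O:{C}, S:{T} ∪→ {C,T}; cost 1
[col 1] KOS: children K:{C}, OS:{C,T} ∩→ {C}; cost 0
[col 1] BKNOQS: children BNQ:{A,G}, KOS:{C} ∪→ {A,C,G}; cost 1
[col 1] BKNOPQS: children BKNOQS:{A,C,G}, P:{A} ∩→ {A}; cost 0
[col 2] NQ: children N:{A}, Q:{C} ∪→ {A,C}; cost 1
[col 2] BNQ: children B:{G}, NQ:{A,C} ∪→ {A,C,G}; cost 1
[col 2] OS: children O:{G}, S:{A} ∪→ {A,G}; cost 1
[col 2] KOS: children K:{C}, OS:{A,G} ∪→ {A,C,G}; cost 1
[col 2] BKNOQS: children BNQ:{A,C,G}, KOS:{A,C,G} ∩→ {A,C,G}; cost 0
[col 2] BKNOPQS: children BKNOQS:{A,C,G}, P:{G} ∩→ {G}; cost 0
[col 3] NQ: children N:{T}, Q:{G} ∪→ {G,T}; cost 1
[col 3] BNQ: children B:{T}, NQ:{G,T} ∩→ {T}; cost 0
[col 3] OS: children O:{C}, S:{A} ∪→ {A,C}; cost 1
[col 3] KOS: children K:{T}, OS:{A,C} ∪→ {A,C,T}; cost 1
[col 3] BKNOQS: children BNQ:{T}, KOS:{A,C,T} ∩→ {T}; cost 0
[col 3] BKNOPQS: children BKNOQS:{T}, P:{A} ∪→ {A,T}; cost 1
[col 4] NQ: children N:{C}, Q:{A} ∪→ {A,C}; cost 1
[col 4] BNQ: children B:{C}, NQ:{A,C} ∩→ {C}; cost 0
[col 4] OS: children O:{C}, S:{G} ∪→ {C,G}; cost 1
[col 4] KOS: children K:{C}, OS:{C,G} ∩→ {C}; cost 0
[col 4] BKNOQS: children BNQ:{C}, KOS:{C} ∩→ {C}; cost 0
[col 4] BKNOPQS: children BKNOQS:{C}, P:{A} ∪→ {A,C}; cost 1
[col 5] NQ: children N:{C}, Q:{C} ∩→ {C}; cost 0
[col 5] BNQ: children B:{G}, NQ:{C} ∪→ {C,G}; cost 1
[col 5] OS: children O:{C}, S:{G} ∪→ {C,G}; cost 1
[col 5] KOS: children K:{A}, OS:{C,G} ∪→ {A,C,G}; cost 1
[col 5] BKNOQS: children BNQ:{C,G}, KOS:{A,C,G} ∩→ {C,G}; cost 0
[col 5] BKNOPQS: children BKNOQS:{C,G}, P:{T} ∪→ {C,G,T}; cost 1
[col 6] NQ: children N:{C}, Q:{T} ∪→ {C,T}; cost 1
[col 6] BNQ: children B:{C}, NQ:{C,T} ∩→ {C}; cost 0
[col 6] OS: children O:{A}, S:{T} ∪→ {A,T}; cost 1
[col 6] KOS: children K:{C}, OS:{A,T} ∪→ {A,C,T}; cost 1
[col 6] BKNOQS: children BNQ:{C}, KOS:{A,C,T} ∩→ {C}; cost 0
[col 6] BKNOPQS: children BKNOQS:{C}, P:{T} ∪→ {C,T}; cost 1
[col 7] NQ: children N:{C}, Q:{A} ∪→ {A,C}; cost 1
[col 7] BNQ: children B:{A}, NQ:{A,C} ∩→ {A}; cost 0
[col 7] OS: children O:{G}, S:{A} ∪→ {A,G}; cost 1
[col 7] KOS: children K:{A}, OS:{A,G} ∩→ {A}; cost 0
[col 7] BKNOQS: children BNQ:{A}, KOS:{A} ∩→ {A}; cost 0
[col 7] BKNOPQS: children BKNOQS:{A}, P:{C} ∪→ {A,C}; cost 1
per-site changes: [1, 3, 4, 4, 3, 4, 4, 3]; total = 26

26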